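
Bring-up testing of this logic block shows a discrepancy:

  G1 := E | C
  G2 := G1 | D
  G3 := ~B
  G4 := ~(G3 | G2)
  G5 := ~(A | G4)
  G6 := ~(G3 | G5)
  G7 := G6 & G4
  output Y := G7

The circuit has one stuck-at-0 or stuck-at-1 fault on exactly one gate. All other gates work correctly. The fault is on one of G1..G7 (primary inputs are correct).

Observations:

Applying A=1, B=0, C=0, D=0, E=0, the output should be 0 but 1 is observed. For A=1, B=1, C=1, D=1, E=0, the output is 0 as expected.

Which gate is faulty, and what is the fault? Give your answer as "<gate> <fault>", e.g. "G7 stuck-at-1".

Fault-free values for test 1 (A=1, B=0, C=0, D=0, E=0): G1=0, G2=0, G3=1, G4=0, G5=0, G6=0, G7=0, giving Y=0. Observed 1.
Test 1: faults giving observed 1 are {G3 stuck-at-0, G7 stuck-at-1}.
Test 2 (A=1, B=1, C=1, D=1, E=0): fault-free G1=1, G2=1, G3=0, G4=0, G5=0, G6=1, G7=0 → 0; observed 0. Eliminates G7 stuck-at-1.
Only G3 stuck-at-0 is consistent with every test.

G3 stuck-at-0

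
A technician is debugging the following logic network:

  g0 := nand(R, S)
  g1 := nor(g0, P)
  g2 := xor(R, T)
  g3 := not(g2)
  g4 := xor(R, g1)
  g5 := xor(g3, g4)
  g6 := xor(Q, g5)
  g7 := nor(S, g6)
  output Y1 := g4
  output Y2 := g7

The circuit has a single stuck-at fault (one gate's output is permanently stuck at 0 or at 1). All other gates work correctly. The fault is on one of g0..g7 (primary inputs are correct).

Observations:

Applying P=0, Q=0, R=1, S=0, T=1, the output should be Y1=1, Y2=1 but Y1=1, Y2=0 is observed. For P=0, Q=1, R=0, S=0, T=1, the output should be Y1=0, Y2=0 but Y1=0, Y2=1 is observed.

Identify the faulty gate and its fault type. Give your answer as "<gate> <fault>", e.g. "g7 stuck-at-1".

g5 stuck-at-1

Fault-free values for test 1 (P=0, Q=0, R=1, S=0, T=1): g0=1, g1=0, g2=0, g3=1, g4=1, g5=0, g6=0, g7=1, giving Y1=1, Y2=1. Observed Y1=1, Y2=0.
Test 1: faults giving observed Y1=1, Y2=0 are {g2 stuck-at-1, g3 stuck-at-0, g5 stuck-at-1, g6 stuck-at-1, g7 stuck-at-0}.
Test 2 (P=0, Q=1, R=0, S=0, T=1): fault-free g0=1, g1=0, g2=1, g3=0, g4=0, g5=0, g6=1, g7=0 → Y1=0, Y2=0; observed Y1=0, Y2=1. Eliminates g2 stuck-at-1, g3 stuck-at-0, g6 stuck-at-1, g7 stuck-at-0.
Only g5 stuck-at-1 is consistent with every test.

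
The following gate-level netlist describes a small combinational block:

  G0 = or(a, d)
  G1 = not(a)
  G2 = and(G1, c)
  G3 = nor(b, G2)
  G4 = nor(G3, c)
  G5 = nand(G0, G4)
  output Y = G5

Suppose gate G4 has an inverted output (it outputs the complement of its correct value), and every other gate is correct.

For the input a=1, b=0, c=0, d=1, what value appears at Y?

0

Propagate with G4 forced: G0=1, G1=0, G2=0, G3=1, G4=1 [inverted output], G5=0.
So Y = 0. (Without the fault it would be 1.)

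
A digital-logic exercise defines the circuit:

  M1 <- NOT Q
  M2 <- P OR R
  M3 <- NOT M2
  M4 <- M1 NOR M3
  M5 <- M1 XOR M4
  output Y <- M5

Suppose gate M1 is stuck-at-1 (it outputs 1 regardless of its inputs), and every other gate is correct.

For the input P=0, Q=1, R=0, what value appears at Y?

1

Propagate with M1 forced: M1=1 [stuck-at-1], M2=0, M3=1, M4=0, M5=1.
So Y = 1. (Without the fault it would be 0.)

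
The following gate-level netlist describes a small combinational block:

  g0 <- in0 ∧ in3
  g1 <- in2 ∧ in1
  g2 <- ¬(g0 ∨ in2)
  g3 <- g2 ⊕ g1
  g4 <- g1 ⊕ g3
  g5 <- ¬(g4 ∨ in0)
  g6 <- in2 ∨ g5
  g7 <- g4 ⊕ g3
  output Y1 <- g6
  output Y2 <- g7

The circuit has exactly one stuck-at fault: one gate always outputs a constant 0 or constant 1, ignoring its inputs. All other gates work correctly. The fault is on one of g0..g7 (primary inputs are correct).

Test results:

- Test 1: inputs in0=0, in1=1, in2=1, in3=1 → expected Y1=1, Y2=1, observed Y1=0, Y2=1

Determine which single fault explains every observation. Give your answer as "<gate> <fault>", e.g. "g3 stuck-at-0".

Fault-free values for test 1 (in0=0, in1=1, in2=1, in3=1): g0=0, g1=1, g2=0, g3=1, g4=0, g5=1, g6=1, g7=1, giving Y1=1, Y2=1. Observed Y1=0, Y2=1.
Test 1: faults giving observed Y1=0, Y2=1 are {g6 stuck-at-0}.
Only g6 stuck-at-0 is consistent with every test.

g6 stuck-at-0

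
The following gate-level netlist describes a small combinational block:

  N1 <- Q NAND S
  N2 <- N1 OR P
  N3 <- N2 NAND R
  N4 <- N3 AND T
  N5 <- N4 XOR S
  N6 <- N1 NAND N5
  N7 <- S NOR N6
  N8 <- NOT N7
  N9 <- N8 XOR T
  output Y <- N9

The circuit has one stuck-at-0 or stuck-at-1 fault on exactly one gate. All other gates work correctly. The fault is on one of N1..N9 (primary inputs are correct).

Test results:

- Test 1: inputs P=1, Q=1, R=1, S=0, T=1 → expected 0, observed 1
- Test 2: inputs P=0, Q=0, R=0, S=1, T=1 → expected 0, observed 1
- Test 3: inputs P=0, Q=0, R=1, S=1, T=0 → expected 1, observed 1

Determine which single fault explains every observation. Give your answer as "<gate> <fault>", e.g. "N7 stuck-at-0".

N9 stuck-at-1

Fault-free values for test 1 (P=1, Q=1, R=1, S=0, T=1): N1=1, N2=1, N3=0, N4=0, N5=0, N6=1, N7=0, N8=1, N9=0, giving Y=0. Observed 1.
Test 1: faults giving observed 1 are {N2 stuck-at-0, N3 stuck-at-1, N4 stuck-at-1, N5 stuck-at-1, N6 stuck-at-0, N7 stuck-at-1, N8 stuck-at-0, N9 stuck-at-1}.
Test 2 (P=0, Q=0, R=0, S=1, T=1): fault-free N1=1, N2=1, N3=1, N4=1, N5=0, N6=1, N7=0, N8=1, N9=0 → 0; observed 1. Eliminates N2 stuck-at-0, N3 stuck-at-1, N4 stuck-at-1, N5 stuck-at-1, N6 stuck-at-0.
Test 3 (P=0, Q=0, R=1, S=1, T=0): fault-free N1=1, N2=1, N3=0, N4=0, N5=1, N6=0, N7=0, N8=1, N9=1 → 1; observed 1. Eliminates N7 stuck-at-1, N8 stuck-at-0.
Only N9 stuck-at-1 is consistent with every test.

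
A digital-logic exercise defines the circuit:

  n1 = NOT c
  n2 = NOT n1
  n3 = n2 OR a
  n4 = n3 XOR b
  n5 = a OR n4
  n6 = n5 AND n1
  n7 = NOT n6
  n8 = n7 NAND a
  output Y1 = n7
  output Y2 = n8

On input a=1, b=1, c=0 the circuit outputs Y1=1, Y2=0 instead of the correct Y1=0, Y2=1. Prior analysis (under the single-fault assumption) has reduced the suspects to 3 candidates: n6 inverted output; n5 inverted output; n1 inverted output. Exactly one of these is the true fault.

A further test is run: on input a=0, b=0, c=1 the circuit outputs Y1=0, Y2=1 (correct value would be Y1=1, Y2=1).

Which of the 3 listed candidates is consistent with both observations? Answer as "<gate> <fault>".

n6 inverted output

Evaluate each candidate on input a=0, b=0, c=1:
  n6 inverted output: n1=0, n2=1, n3=1, n4=1, n5=1, n6=1 [inverted output], n7=0, n8=1 → Y1=0, Y2=1 — matches
  n5 inverted output: n1=0, n2=1, n3=1, n4=1, n5=0 [inverted output], n6=0, n7=1, n8=1 → Y1=1, Y2=1 — eliminated
  n1 inverted output: n1=1 [inverted output], n2=0, n3=0, n4=0, n5=0, n6=0, n7=1, n8=1 → Y1=1, Y2=1 — eliminated
Only n6 inverted output reproduces the observed Y1=0, Y2=1.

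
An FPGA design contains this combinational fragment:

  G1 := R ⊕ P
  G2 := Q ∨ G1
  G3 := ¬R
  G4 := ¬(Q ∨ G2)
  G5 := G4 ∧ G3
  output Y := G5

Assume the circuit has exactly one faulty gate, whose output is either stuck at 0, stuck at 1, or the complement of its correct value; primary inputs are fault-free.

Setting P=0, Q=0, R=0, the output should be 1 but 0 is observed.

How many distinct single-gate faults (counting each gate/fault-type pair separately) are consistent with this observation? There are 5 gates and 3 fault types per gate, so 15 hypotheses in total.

10

Fault-free: G1=0, G2=0, G3=1, G4=1, G5=1 → 1. Observed 0.
  G1: stuck-at-1, inverted output ✓; others ✗
  G2: stuck-at-1, inverted output ✓; others ✗
  G3: stuck-at-0, inverted output ✓; others ✗
  G4: stuck-at-0, inverted output ✓; others ✗
  G5: stuck-at-0, inverted output ✓; others ✗
Consistent faults: {G1 stuck-at-1, G1 inverted output, G2 stuck-at-1, G2 inverted output, G3 stuck-at-0, G3 inverted output, G4 stuck-at-0, G4 inverted output, G5 stuck-at-0, G5 inverted output} — 10 in all.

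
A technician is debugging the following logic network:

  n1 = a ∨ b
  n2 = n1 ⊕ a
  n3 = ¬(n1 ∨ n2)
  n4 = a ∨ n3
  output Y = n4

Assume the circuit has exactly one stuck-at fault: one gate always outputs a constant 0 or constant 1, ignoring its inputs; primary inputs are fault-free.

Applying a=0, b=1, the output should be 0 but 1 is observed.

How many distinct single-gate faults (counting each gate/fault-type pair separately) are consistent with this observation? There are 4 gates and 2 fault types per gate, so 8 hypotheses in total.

Fault-free: n1=1, n2=1, n3=0, n4=0 → 0. Observed 1.
  n1 stuck-at-0: output 1 ✓
  n1 stuck-at-1: output 0 ✗
  n2 stuck-at-0: output 0 ✗
  n2 stuck-at-1: output 0 ✗
  n3 stuck-at-0: output 0 ✗
  n3 stuck-at-1: output 1 ✓
  n4 stuck-at-0: output 0 ✗
  n4 stuck-at-1: output 1 ✓
Consistent faults: {n1 stuck-at-0, n3 stuck-at-1, n4 stuck-at-1} — 3 in all.

3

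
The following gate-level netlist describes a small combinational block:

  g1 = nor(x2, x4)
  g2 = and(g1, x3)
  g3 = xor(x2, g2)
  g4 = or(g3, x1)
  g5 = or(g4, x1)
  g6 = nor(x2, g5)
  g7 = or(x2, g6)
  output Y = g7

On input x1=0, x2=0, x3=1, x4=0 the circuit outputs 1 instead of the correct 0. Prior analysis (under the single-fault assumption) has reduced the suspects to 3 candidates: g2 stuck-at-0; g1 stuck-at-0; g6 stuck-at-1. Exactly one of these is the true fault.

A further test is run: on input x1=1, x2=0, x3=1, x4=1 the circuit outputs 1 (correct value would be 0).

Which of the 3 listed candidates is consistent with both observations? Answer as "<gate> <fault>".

Evaluate each candidate on input x1=1, x2=0, x3=1, x4=1:
  g2 stuck-at-0: g1=0, g2=0 [stuck-at-0], g3=0, g4=1, g5=1, g6=0, g7=0 → 0 — eliminated
  g1 stuck-at-0: g1=0 [stuck-at-0], g2=0, g3=0, g4=1, g5=1, g6=0, g7=0 → 0 — eliminated
  g6 stuck-at-1: g1=0, g2=0, g3=0, g4=1, g5=1, g6=1 [stuck-at-1], g7=1 → 1 — matches
Only g6 stuck-at-1 reproduces the observed 1.

g6 stuck-at-1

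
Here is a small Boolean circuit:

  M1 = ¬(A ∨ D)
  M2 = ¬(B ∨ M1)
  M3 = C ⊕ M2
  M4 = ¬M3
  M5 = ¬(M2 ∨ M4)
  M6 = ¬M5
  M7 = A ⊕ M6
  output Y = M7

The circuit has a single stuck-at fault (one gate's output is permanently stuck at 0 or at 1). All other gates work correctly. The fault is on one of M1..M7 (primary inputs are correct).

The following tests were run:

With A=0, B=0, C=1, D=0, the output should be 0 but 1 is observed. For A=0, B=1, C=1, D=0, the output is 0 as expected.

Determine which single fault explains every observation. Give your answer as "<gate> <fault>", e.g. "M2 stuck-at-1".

Fault-free values for test 1 (A=0, B=0, C=1, D=0): M1=1, M2=0, M3=1, M4=0, M5=1, M6=0, M7=0, giving Y=0. Observed 1.
Test 1: faults giving observed 1 are {M1 stuck-at-0, M2 stuck-at-1, M3 stuck-at-0, M4 stuck-at-1, M5 stuck-at-0, M6 stuck-at-1, M7 stuck-at-1}.
Test 2 (A=0, B=1, C=1, D=0): fault-free M1=1, M2=0, M3=1, M4=0, M5=1, M6=0, M7=0 → 0; observed 0. Eliminates M2 stuck-at-1, M3 stuck-at-0, M4 stuck-at-1, M5 stuck-at-0, M6 stuck-at-1, M7 stuck-at-1.
Only M1 stuck-at-0 is consistent with every test.

M1 stuck-at-0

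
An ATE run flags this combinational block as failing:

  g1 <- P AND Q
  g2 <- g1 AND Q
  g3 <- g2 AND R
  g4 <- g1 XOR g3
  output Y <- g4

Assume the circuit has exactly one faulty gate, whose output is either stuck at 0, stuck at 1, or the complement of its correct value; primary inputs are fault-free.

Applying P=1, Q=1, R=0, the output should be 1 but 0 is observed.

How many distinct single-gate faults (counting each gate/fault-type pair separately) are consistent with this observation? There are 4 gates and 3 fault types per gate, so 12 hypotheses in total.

6

Fault-free: g1=1, g2=1, g3=0, g4=1 → 1. Observed 0.
  g1 stuck-at-0: output 0 ✓
  g1 stuck-at-1: output 1 ✗
  g1 inverted output: output 0 ✓
  g2 stuck-at-0: output 1 ✗
  g2 stuck-at-1: output 1 ✗
  g2 inverted output: output 1 ✗
  g3 stuck-at-0: output 1 ✗
  g3 stuck-at-1: output 0 ✓
  g3 inverted output: output 0 ✓
  g4 stuck-at-0: output 0 ✓
  g4 stuck-at-1: output 1 ✗
  g4 inverted output: output 0 ✓
Consistent faults: {g1 stuck-at-0, g1 inverted output, g3 stuck-at-1, g3 inverted output, g4 stuck-at-0, g4 inverted output} — 6 in all.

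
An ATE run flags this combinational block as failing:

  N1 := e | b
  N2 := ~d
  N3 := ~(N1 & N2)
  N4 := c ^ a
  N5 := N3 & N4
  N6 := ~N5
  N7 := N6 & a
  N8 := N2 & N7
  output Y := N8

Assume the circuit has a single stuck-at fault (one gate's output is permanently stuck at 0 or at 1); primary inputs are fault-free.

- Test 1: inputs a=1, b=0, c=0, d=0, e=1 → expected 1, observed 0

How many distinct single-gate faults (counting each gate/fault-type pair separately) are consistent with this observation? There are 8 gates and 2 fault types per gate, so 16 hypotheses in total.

Fault-free: N1=1, N2=1, N3=0, N4=1, N5=0, N6=1, N7=1, N8=1 → 1. Observed 0.
  N1: stuck-at-0 ✓; others ✗
  N2: stuck-at-0 ✓; others ✗
  N3: stuck-at-1 ✓; others ✗
  N4: none of the 2 fault types match ✗
  N5: stuck-at-1 ✓; others ✗
  N6: stuck-at-0 ✓; others ✗
  N7: stuck-at-0 ✓; others ✗
  N8: stuck-at-0 ✓; others ✗
Consistent faults: {N1 stuck-at-0, N2 stuck-at-0, N3 stuck-at-1, N5 stuck-at-1, N6 stuck-at-0, N7 stuck-at-0, N8 stuck-at-0} — 7 in all.

7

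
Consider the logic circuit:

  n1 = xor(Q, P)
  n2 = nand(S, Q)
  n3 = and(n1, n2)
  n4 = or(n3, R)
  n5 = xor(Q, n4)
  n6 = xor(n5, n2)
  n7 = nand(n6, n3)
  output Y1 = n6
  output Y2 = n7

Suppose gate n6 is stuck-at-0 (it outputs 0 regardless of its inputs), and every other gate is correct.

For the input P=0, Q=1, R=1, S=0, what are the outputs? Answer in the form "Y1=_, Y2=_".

Y1=0, Y2=1

Propagate with n6 forced: n1=1, n2=1, n3=1, n4=1, n5=0, n6=0 [stuck-at-0], n7=1.
So the outputs are Y1=0, Y2=1. (Without the fault they would be Y1=1, Y2=0.)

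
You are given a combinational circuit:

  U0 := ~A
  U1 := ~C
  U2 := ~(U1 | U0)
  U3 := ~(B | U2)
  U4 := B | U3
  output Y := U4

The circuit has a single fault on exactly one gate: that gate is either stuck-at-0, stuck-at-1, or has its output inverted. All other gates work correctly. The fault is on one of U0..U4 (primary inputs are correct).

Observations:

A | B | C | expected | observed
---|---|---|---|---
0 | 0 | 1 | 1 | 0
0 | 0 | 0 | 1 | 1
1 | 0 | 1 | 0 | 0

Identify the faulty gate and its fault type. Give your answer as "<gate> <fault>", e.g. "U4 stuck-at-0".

Fault-free values for test 1 (A=0, B=0, C=1): U0=1, U1=0, U2=0, U3=1, U4=1, giving Y=1. Observed 0.
Test 1: faults giving observed 0 are {U0 stuck-at-0, U0 inverted output, U2 stuck-at-1, U2 inverted output, U3 stuck-at-0, U3 inverted output, U4 stuck-at-0, U4 inverted output}.
Test 2 (A=0, B=0, C=0): fault-free U0=1, U1=1, U2=0, U3=1, U4=1 → 1; observed 1. Eliminates U2 stuck-at-1, U2 inverted output, U3 stuck-at-0, U3 inverted output, U4 stuck-at-0, U4 inverted output.
Test 3 (A=1, B=0, C=1): fault-free U0=0, U1=0, U2=1, U3=0, U4=0 → 0; observed 0. Eliminates U0 inverted output.
Only U0 stuck-at-0 is consistent with every test.

U0 stuck-at-0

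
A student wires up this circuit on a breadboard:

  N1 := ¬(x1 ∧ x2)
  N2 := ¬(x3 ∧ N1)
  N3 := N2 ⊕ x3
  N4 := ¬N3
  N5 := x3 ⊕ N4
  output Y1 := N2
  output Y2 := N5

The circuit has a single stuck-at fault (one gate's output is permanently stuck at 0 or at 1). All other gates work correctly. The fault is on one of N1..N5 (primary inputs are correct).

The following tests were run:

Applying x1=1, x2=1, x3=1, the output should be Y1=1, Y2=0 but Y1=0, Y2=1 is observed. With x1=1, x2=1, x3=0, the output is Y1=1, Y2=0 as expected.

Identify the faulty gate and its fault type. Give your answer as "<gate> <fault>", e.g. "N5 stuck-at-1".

N1 stuck-at-1

Fault-free values for test 1 (x1=1, x2=1, x3=1): N1=0, N2=1, N3=0, N4=1, N5=0, giving Y1=1, Y2=0. Observed Y1=0, Y2=1.
Test 1: faults giving observed Y1=0, Y2=1 are {N1 stuck-at-1, N2 stuck-at-0}.
Test 2 (x1=1, x2=1, x3=0): fault-free N1=0, N2=1, N3=1, N4=0, N5=0 → Y1=1, Y2=0; observed Y1=1, Y2=0. Eliminates N2 stuck-at-0.
Only N1 stuck-at-1 is consistent with every test.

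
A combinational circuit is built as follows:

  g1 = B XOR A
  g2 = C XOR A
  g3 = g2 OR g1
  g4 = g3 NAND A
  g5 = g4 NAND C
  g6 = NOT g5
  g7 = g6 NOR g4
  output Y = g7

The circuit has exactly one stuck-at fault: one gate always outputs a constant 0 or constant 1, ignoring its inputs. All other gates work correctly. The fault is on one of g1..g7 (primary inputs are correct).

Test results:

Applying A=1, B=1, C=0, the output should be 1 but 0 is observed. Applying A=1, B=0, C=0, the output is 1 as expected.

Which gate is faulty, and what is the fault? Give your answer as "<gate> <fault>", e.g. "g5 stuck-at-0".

g2 stuck-at-0

Fault-free values for test 1 (A=1, B=1, C=0): g1=0, g2=1, g3=1, g4=0, g5=1, g6=0, g7=1, giving Y=1. Observed 0.
Test 1: faults giving observed 0 are {g2 stuck-at-0, g3 stuck-at-0, g4 stuck-at-1, g5 stuck-at-0, g6 stuck-at-1, g7 stuck-at-0}.
Test 2 (A=1, B=0, C=0): fault-free g1=1, g2=1, g3=1, g4=0, g5=1, g6=0, g7=1 → 1; observed 1. Eliminates g3 stuck-at-0, g4 stuck-at-1, g5 stuck-at-0, g6 stuck-at-1, g7 stuck-at-0.
Only g2 stuck-at-0 is consistent with every test.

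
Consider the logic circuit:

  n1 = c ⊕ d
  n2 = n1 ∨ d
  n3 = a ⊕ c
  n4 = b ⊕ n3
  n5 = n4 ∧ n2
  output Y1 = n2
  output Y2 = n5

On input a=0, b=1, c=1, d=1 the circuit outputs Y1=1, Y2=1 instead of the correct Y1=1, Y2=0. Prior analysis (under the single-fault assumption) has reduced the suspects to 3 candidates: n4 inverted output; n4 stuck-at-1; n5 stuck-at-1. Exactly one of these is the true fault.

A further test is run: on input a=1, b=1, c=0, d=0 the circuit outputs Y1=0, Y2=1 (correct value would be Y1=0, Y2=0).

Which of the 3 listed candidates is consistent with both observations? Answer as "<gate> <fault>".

Evaluate each candidate on input a=1, b=1, c=0, d=0:
  n4 inverted output: n1=0, n2=0, n3=1, n4=1 [inverted output], n5=0 → Y1=0, Y2=0 — eliminated
  n4 stuck-at-1: n1=0, n2=0, n3=1, n4=1 [stuck-at-1], n5=0 → Y1=0, Y2=0 — eliminated
  n5 stuck-at-1: n1=0, n2=0, n3=1, n4=0, n5=1 [stuck-at-1] → Y1=0, Y2=1 — matches
Only n5 stuck-at-1 reproduces the observed Y1=0, Y2=1.

n5 stuck-at-1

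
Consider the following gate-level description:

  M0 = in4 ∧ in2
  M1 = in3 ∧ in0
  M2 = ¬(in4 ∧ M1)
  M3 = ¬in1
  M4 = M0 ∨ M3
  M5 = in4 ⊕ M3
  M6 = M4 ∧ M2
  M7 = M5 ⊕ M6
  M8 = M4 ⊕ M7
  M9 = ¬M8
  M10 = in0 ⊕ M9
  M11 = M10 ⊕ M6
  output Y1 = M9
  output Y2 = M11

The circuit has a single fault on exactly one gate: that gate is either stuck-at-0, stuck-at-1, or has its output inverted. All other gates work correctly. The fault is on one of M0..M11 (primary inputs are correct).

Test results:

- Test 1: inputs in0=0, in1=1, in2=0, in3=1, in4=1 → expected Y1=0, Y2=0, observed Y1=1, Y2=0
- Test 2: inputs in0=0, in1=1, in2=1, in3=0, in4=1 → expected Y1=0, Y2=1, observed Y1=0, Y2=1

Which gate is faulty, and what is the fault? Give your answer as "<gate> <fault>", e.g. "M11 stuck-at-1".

M6 stuck-at-1

Fault-free values for test 1 (in0=0, in1=1, in2=0, in3=1, in4=1): M0=0, M1=0, M2=1, M3=0, M4=0, M5=1, M6=0, M7=1, M8=1, M9=0, M10=0, M11=0, giving Y1=0, Y2=0. Observed Y1=1, Y2=0.
Test 1: faults giving observed Y1=1, Y2=0 are {M3 stuck-at-1, M3 inverted output, M6 stuck-at-1, M6 inverted output}.
Test 2 (in0=0, in1=1, in2=1, in3=0, in4=1): fault-free M0=1, M1=0, M2=1, M3=0, M4=1, M5=1, M6=1, M7=0, M8=1, M9=0, M10=0, M11=1 → Y1=0, Y2=1; observed Y1=0, Y2=1. Eliminates M3 stuck-at-1, M3 inverted output, M6 inverted output.
Only M6 stuck-at-1 is consistent with every test.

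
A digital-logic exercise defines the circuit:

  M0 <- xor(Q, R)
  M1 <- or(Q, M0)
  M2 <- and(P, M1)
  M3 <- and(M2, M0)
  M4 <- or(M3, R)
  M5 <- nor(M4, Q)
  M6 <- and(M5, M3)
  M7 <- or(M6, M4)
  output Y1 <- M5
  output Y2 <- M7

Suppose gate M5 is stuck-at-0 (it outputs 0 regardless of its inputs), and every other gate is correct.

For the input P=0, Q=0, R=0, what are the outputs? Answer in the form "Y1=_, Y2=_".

Y1=0, Y2=0

Propagate with M5 forced: M0=0, M1=0, M2=0, M3=0, M4=0, M5=0 [stuck-at-0], M6=0, M7=0.
So the outputs are Y1=0, Y2=0. (Without the fault they would be Y1=1, Y2=0.)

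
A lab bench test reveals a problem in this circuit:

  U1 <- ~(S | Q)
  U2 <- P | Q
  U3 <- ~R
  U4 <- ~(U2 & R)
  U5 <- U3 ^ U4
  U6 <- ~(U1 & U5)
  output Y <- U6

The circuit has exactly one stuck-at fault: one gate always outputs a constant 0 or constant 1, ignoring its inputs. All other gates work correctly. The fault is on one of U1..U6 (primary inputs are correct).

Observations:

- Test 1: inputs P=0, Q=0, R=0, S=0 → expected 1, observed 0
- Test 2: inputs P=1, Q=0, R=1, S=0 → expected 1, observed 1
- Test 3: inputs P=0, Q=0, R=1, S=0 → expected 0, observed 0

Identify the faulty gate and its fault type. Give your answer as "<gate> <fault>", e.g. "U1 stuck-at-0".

U3 stuck-at-0

Fault-free values for test 1 (P=0, Q=0, R=0, S=0): U1=1, U2=0, U3=1, U4=1, U5=0, U6=1, giving Y=1. Observed 0.
Test 1: faults giving observed 0 are {U3 stuck-at-0, U4 stuck-at-0, U5 stuck-at-1, U6 stuck-at-0}.
Test 2 (P=1, Q=0, R=1, S=0): fault-free U1=1, U2=1, U3=0, U4=0, U5=0, U6=1 → 1; observed 1. Eliminates U5 stuck-at-1, U6 stuck-at-0.
Test 3 (P=0, Q=0, R=1, S=0): fault-free U1=1, U2=0, U3=0, U4=1, U5=1, U6=0 → 0; observed 0. Eliminates U4 stuck-at-0.
Only U3 stuck-at-0 is consistent with every test.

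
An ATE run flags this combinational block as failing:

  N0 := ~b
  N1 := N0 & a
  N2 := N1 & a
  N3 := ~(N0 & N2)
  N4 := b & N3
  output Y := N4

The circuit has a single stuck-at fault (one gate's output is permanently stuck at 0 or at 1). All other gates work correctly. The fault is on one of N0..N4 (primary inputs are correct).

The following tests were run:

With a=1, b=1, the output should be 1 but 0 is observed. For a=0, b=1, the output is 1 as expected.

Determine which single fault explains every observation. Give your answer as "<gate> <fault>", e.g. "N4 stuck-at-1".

Fault-free values for test 1 (a=1, b=1): N0=0, N1=0, N2=0, N3=1, N4=1, giving Y=1. Observed 0.
Test 1: faults giving observed 0 are {N0 stuck-at-1, N3 stuck-at-0, N4 stuck-at-0}.
Test 2 (a=0, b=1): fault-free N0=0, N1=0, N2=0, N3=1, N4=1 → 1; observed 1. Eliminates N3 stuck-at-0, N4 stuck-at-0.
Only N0 stuck-at-1 is consistent with every test.

N0 stuck-at-1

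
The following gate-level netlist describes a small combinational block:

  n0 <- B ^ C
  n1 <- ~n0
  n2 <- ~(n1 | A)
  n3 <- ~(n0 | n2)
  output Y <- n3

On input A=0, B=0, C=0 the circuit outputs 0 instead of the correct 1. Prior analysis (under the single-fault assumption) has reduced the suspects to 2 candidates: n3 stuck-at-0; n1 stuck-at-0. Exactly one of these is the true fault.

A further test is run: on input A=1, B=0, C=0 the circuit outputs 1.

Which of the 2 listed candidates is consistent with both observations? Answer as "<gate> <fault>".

Evaluate each candidate on input A=1, B=0, C=0:
  n3 stuck-at-0: n0=0, n1=1, n2=0, n3=0 [stuck-at-0] → 0 — eliminated
  n1 stuck-at-0: n0=0, n1=0 [stuck-at-0], n2=0, n3=1 → 1 — matches
Only n1 stuck-at-0 reproduces the observed 1.

n1 stuck-at-0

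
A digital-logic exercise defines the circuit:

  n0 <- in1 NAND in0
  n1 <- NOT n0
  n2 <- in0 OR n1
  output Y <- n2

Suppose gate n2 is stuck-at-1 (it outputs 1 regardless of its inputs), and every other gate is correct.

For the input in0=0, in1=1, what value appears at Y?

1

Propagate with n2 forced: n0=1, n1=0, n2=1 [stuck-at-1].
So Y = 1. (Without the fault it would be 0.)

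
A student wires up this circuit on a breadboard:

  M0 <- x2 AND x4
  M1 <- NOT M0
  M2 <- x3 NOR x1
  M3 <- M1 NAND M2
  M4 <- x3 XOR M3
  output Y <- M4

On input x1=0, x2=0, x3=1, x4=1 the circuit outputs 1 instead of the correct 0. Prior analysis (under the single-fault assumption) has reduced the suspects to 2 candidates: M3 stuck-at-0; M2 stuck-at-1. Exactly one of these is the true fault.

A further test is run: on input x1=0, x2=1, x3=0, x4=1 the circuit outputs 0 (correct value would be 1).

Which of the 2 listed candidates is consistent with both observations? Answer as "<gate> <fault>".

M3 stuck-at-0

Evaluate each candidate on input x1=0, x2=1, x3=0, x4=1:
  M3 stuck-at-0: M0=1, M1=0, M2=1, M3=0 [stuck-at-0], M4=0 → 0 — matches
  M2 stuck-at-1: M0=1, M1=0, M2=1 [stuck-at-1], M3=1, M4=1 → 1 — eliminated
Only M3 stuck-at-0 reproduces the observed 0.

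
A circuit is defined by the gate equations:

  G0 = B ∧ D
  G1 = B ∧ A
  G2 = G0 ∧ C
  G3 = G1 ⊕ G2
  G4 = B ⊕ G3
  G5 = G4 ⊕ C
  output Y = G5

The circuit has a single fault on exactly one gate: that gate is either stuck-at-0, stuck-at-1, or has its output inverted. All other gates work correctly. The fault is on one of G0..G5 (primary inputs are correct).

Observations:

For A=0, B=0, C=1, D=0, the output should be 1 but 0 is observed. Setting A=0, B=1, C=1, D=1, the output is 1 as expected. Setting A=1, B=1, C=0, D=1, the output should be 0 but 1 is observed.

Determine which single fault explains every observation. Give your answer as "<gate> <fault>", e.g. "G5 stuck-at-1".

Fault-free values for test 1 (A=0, B=0, C=1, D=0): G0=0, G1=0, G2=0, G3=0, G4=0, G5=1, giving Y=1. Observed 0.
Test 1: faults giving observed 0 are {G0 stuck-at-1, G0 inverted output, G1 stuck-at-1, G1 inverted output, G2 stuck-at-1, G2 inverted output, G3 stuck-at-1, G3 inverted output, G4 stuck-at-1, G4 inverted output, G5 stuck-at-0, G5 inverted output}.
Test 2 (A=0, B=1, C=1, D=1): fault-free G0=1, G1=0, G2=1, G3=1, G4=0, G5=1 → 1; observed 1. Eliminates G0 inverted output, G1 stuck-at-1, G1 inverted output, G2 inverted output, G3 inverted output, G4 stuck-at-1, G4 inverted output, G5 stuck-at-0, G5 inverted output.
Test 3 (A=1, B=1, C=0, D=1): fault-free G0=1, G1=1, G2=0, G3=1, G4=0, G5=0 → 0; observed 1. Eliminates G0 stuck-at-1, G3 stuck-at-1.
Only G2 stuck-at-1 is consistent with every test.

G2 stuck-at-1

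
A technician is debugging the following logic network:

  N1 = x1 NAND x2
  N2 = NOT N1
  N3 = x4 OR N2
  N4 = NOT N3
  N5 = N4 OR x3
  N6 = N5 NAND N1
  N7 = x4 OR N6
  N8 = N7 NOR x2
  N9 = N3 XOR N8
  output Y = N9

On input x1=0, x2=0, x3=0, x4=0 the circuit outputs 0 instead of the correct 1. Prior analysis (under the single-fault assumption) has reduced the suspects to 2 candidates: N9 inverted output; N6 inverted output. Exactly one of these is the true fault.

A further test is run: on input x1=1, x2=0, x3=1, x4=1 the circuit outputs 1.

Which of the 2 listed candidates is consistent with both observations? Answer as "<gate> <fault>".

Evaluate each candidate on input x1=1, x2=0, x3=1, x4=1:
  N9 inverted output: N1=1, N2=0, N3=1, N4=0, N5=1, N6=0, N7=1, N8=0, N9=0 [inverted output] → 0 — eliminated
  N6 inverted output: N1=1, N2=0, N3=1, N4=0, N5=1, N6=1 [inverted output], N7=1, N8=0, N9=1 → 1 — matches
Only N6 inverted output reproduces the observed 1.

N6 inverted output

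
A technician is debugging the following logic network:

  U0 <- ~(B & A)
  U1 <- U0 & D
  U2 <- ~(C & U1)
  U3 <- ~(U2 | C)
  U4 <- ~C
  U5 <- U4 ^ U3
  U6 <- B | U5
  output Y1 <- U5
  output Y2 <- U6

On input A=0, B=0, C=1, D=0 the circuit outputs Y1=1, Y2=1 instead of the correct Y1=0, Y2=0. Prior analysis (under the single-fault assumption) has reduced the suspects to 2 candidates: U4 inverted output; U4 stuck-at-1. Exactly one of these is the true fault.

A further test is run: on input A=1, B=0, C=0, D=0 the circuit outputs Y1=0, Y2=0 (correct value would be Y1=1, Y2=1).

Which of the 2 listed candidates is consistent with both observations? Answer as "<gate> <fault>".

Evaluate each candidate on input A=1, B=0, C=0, D=0:
  U4 inverted output: U0=1, U1=0, U2=1, U3=0, U4=0 [inverted output], U5=0, U6=0 → Y1=0, Y2=0 — matches
  U4 stuck-at-1: U0=1, U1=0, U2=1, U3=0, U4=1 [stuck-at-1], U5=1, U6=1 → Y1=1, Y2=1 — eliminated
Only U4 inverted output reproduces the observed Y1=0, Y2=0.

U4 inverted output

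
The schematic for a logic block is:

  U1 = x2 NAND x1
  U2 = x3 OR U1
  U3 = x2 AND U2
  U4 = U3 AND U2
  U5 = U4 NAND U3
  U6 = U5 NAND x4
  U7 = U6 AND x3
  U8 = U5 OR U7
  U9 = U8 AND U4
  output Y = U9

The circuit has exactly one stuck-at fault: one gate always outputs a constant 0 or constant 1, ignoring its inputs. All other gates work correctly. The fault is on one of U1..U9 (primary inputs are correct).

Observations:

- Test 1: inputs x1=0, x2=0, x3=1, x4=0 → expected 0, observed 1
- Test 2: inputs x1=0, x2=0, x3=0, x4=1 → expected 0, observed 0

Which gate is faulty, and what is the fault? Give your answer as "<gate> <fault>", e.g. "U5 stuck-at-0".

Fault-free values for test 1 (x1=0, x2=0, x3=1, x4=0): U1=1, U2=1, U3=0, U4=0, U5=1, U6=1, U7=1, U8=1, U9=0, giving Y=0. Observed 1.
Test 1: faults giving observed 1 are {U3 stuck-at-1, U4 stuck-at-1, U9 stuck-at-1}.
Test 2 (x1=0, x2=0, x3=0, x4=1): fault-free U1=1, U2=1, U3=0, U4=0, U5=1, U6=0, U7=0, U8=1, U9=0 → 0; observed 0. Eliminates U4 stuck-at-1, U9 stuck-at-1.
Only U3 stuck-at-1 is consistent with every test.

U3 stuck-at-1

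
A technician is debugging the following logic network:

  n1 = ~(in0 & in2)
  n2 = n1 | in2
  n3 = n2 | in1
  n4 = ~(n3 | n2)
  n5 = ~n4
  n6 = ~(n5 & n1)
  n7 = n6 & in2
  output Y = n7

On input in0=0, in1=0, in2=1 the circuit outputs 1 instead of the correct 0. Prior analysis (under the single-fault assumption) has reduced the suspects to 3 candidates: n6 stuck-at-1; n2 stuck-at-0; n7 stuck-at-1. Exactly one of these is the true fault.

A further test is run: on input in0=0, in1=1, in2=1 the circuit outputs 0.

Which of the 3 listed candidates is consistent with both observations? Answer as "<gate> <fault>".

Evaluate each candidate on input in0=0, in1=1, in2=1:
  n6 stuck-at-1: n1=1, n2=1, n3=1, n4=0, n5=1, n6=1 [stuck-at-1], n7=1 → 1 — eliminated
  n2 stuck-at-0: n1=1, n2=0 [stuck-at-0], n3=1, n4=0, n5=1, n6=0, n7=0 → 0 — matches
  n7 stuck-at-1: n1=1, n2=1, n3=1, n4=0, n5=1, n6=0, n7=1 [stuck-at-1] → 1 — eliminated
Only n2 stuck-at-0 reproduces the observed 0.

n2 stuck-at-0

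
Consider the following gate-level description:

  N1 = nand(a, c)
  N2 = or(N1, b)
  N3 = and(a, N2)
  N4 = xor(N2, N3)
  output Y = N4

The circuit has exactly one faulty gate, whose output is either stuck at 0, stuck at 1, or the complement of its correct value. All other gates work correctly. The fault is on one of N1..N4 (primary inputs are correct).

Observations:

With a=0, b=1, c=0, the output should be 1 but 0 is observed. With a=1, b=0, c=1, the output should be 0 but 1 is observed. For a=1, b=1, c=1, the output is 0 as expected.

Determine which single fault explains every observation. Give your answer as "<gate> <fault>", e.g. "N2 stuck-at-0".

N3 stuck-at-1

Fault-free values for test 1 (a=0, b=1, c=0): N1=1, N2=1, N3=0, N4=1, giving Y=1. Observed 0.
Test 1: faults giving observed 0 are {N2 stuck-at-0, N2 inverted output, N3 stuck-at-1, N3 inverted output, N4 stuck-at-0, N4 inverted output}.
Test 2 (a=1, b=0, c=1): fault-free N1=0, N2=0, N3=0, N4=0 → 0; observed 1. Eliminates N2 stuck-at-0, N2 inverted output, N4 stuck-at-0.
Test 3 (a=1, b=1, c=1): fault-free N1=0, N2=1, N3=1, N4=0 → 0; observed 0. Eliminates N3 inverted output, N4 inverted output.
Only N3 stuck-at-1 is consistent with every test.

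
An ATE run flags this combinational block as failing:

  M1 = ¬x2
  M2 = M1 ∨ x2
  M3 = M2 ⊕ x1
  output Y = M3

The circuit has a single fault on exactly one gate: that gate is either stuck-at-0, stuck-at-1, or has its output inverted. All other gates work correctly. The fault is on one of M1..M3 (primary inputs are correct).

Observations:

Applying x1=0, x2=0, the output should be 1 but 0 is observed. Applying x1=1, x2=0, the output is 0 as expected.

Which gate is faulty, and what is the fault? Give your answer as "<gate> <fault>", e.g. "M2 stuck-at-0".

Fault-free values for test 1 (x1=0, x2=0): M1=1, M2=1, M3=1, giving Y=1. Observed 0.
Test 1: faults giving observed 0 are {M1 stuck-at-0, M1 inverted output, M2 stuck-at-0, M2 inverted output, M3 stuck-at-0, M3 inverted output}.
Test 2 (x1=1, x2=0): fault-free M1=1, M2=1, M3=0 → 0; observed 0. Eliminates M1 stuck-at-0, M1 inverted output, M2 stuck-at-0, M2 inverted output, M3 inverted output.
Only M3 stuck-at-0 is consistent with every test.

M3 stuck-at-0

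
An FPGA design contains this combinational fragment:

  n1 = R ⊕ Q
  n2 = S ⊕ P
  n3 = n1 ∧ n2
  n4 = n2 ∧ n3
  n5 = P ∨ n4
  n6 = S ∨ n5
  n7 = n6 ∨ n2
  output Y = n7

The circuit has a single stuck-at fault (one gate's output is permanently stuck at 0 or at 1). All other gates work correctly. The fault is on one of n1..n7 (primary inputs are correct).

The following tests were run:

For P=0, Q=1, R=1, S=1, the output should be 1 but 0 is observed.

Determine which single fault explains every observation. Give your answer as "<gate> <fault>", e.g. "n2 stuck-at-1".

Fault-free values for test 1 (P=0, Q=1, R=1, S=1): n1=0, n2=1, n3=0, n4=0, n5=0, n6=1, n7=1, giving Y=1. Observed 0.
Test 1: faults giving observed 0 are {n7 stuck-at-0}.
Only n7 stuck-at-0 is consistent with every test.

n7 stuck-at-0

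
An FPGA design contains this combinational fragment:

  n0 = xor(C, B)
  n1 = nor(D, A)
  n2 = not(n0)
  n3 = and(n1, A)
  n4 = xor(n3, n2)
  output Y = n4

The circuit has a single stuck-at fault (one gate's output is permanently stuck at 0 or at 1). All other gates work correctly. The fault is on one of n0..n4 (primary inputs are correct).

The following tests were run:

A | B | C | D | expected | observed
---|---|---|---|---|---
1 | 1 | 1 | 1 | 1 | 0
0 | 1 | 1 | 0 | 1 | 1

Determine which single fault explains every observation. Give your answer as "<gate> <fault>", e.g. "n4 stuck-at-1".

n1 stuck-at-1

Fault-free values for test 1 (A=1, B=1, C=1, D=1): n0=0, n1=0, n2=1, n3=0, n4=1, giving Y=1. Observed 0.
Test 1: faults giving observed 0 are {n0 stuck-at-1, n1 stuck-at-1, n2 stuck-at-0, n3 stuck-at-1, n4 stuck-at-0}.
Test 2 (A=0, B=1, C=1, D=0): fault-free n0=0, n1=1, n2=1, n3=0, n4=1 → 1; observed 1. Eliminates n0 stuck-at-1, n2 stuck-at-0, n3 stuck-at-1, n4 stuck-at-0.
Only n1 stuck-at-1 is consistent with every test.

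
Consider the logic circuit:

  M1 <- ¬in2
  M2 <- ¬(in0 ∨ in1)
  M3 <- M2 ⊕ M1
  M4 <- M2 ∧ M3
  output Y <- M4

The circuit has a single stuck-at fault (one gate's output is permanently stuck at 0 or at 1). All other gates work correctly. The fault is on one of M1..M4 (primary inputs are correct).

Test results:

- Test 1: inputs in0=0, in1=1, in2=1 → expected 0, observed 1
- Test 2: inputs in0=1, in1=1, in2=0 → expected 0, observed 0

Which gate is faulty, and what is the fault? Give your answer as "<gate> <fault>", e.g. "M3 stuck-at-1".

Fault-free values for test 1 (in0=0, in1=1, in2=1): M1=0, M2=0, M3=0, M4=0, giving Y=0. Observed 1.
Test 1: faults giving observed 1 are {M2 stuck-at-1, M4 stuck-at-1}.
Test 2 (in0=1, in1=1, in2=0): fault-free M1=1, M2=0, M3=1, M4=0 → 0; observed 0. Eliminates M4 stuck-at-1.
Only M2 stuck-at-1 is consistent with every test.

M2 stuck-at-1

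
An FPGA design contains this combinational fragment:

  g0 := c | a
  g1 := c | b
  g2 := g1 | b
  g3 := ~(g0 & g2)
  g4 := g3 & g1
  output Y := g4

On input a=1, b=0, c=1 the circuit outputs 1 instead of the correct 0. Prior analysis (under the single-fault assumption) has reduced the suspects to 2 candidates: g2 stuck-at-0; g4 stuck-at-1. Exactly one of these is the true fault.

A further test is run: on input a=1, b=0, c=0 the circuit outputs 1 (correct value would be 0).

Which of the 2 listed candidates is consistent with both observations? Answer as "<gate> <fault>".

Evaluate each candidate on input a=1, b=0, c=0:
  g2 stuck-at-0: g0=1, g1=0, g2=0 [stuck-at-0], g3=1, g4=0 → 0 — eliminated
  g4 stuck-at-1: g0=1, g1=0, g2=0, g3=1, g4=1 [stuck-at-1] → 1 — matches
Only g4 stuck-at-1 reproduces the observed 1.

g4 stuck-at-1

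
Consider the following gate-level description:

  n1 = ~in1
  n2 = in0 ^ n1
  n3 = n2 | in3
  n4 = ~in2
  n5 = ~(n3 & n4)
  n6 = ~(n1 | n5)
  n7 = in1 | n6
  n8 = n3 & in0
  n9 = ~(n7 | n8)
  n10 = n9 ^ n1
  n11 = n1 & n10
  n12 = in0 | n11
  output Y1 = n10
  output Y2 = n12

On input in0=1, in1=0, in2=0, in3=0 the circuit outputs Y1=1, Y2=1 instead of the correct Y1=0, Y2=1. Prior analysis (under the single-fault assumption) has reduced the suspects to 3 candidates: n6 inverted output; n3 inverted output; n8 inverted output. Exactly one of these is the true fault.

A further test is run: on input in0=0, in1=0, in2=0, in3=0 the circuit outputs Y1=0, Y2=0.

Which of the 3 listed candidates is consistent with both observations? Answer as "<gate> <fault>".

Evaluate each candidate on input in0=0, in1=0, in2=0, in3=0:
  n6 inverted output: n1=1, n2=1, n3=1, n4=1, n5=0, n6=1 [inverted output], n7=1, n8=0, n9=0, n10=1, n11=1, n12=1 → Y1=1, Y2=1 — eliminated
  n3 inverted output: n1=1, n2=1, n3=0 [inverted output], n4=1, n5=1, n6=0, n7=0, n8=0, n9=1, n10=0, n11=0, n12=0 → Y1=0, Y2=0 — matches
  n8 inverted output: n1=1, n2=1, n3=1, n4=1, n5=0, n6=0, n7=0, n8=1 [inverted output], n9=0, n10=1, n11=1, n12=1 → Y1=1, Y2=1 — eliminated
Only n3 inverted output reproduces the observed Y1=0, Y2=0.

n3 inverted output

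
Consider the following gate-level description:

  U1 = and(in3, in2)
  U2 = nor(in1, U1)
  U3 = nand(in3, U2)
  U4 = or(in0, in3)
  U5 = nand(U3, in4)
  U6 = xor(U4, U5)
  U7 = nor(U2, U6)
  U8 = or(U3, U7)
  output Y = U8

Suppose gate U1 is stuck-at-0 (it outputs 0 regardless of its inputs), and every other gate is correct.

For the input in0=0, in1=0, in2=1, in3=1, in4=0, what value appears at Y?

Propagate with U1 forced: U1=0 [stuck-at-0], U2=1, U3=0, U4=1, U5=1, U6=0, U7=0, U8=0.
So Y = 0. (Without the fault it would be 1.)

0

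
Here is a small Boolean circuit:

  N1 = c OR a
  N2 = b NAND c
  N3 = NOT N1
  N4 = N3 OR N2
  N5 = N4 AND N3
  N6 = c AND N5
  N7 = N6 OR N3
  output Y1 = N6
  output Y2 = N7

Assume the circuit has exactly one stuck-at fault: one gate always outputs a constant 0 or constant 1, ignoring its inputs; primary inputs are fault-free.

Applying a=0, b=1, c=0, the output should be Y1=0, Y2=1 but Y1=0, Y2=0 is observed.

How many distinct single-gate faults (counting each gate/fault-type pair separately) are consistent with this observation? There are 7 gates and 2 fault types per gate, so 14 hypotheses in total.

Fault-free: N1=0, N2=1, N3=1, N4=1, N5=1, N6=0, N7=1 → Y1=0, Y2=1. Observed Y1=0, Y2=0.
  N1 stuck-at-0: output Y1=0, Y2=1 ✗
  N1 stuck-at-1: output Y1=0, Y2=0 ✓
  N2 stuck-at-0: output Y1=0, Y2=1 ✗
  N2 stuck-at-1: output Y1=0, Y2=1 ✗
  N3 stuck-at-0: output Y1=0, Y2=0 ✓
  N3 stuck-at-1: output Y1=0, Y2=1 ✗
  N4 stuck-at-0: output Y1=0, Y2=1 ✗
  N4 stuck-at-1: output Y1=0, Y2=1 ✗
  N5 stuck-at-0: output Y1=0, Y2=1 ✗
  N5 stuck-at-1: output Y1=0, Y2=1 ✗
  N6 stuck-at-0: output Y1=0, Y2=1 ✗
  N6 stuck-at-1: output Y1=1, Y2=1 ✗
  N7 stuck-at-0: output Y1=0, Y2=0 ✓
  N7 stuck-at-1: output Y1=0, Y2=1 ✗
Consistent faults: {N1 stuck-at-1, N3 stuck-at-0, N7 stuck-at-0} — 3 in all.

3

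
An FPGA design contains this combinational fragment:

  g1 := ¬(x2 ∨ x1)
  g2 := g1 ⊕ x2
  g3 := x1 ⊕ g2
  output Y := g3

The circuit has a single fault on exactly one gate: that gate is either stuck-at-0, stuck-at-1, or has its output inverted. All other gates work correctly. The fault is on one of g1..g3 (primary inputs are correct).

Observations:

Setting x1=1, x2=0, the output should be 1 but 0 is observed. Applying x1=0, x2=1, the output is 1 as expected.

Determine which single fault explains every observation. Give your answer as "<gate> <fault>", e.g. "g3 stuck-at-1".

Fault-free values for test 1 (x1=1, x2=0): g1=0, g2=0, g3=1, giving Y=1. Observed 0.
Test 1: faults giving observed 0 are {g1 stuck-at-1, g1 inverted output, g2 stuck-at-1, g2 inverted output, g3 stuck-at-0, g3 inverted output}.
Test 2 (x1=0, x2=1): fault-free g1=0, g2=1, g3=1 → 1; observed 1. Eliminates g1 stuck-at-1, g1 inverted output, g2 inverted output, g3 stuck-at-0, g3 inverted output.
Only g2 stuck-at-1 is consistent with every test.

g2 stuck-at-1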